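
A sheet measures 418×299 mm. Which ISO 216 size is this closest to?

Aspect ratio 418/299 ≈ 1.398 (ISO target is √2 ≈ 1.414).
In the A-series (A0 area = 1 m²): A3 = 297 × 420 mm.
Off by 4 mm total — nearest standard size.

A3 (297 × 420 mm)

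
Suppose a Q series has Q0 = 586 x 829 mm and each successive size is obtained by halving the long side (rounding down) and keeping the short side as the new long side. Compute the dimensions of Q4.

Q1: ⌊829/2⌋ × 586 = 414 × 586 mm
Q2: ⌊586/2⌋ × 414 = 293 × 414 mm
Q3: ⌊414/2⌋ × 293 = 207 × 293 mm
Q4: ⌊293/2⌋ × 207 = 146 × 207 mm

146 × 207 mm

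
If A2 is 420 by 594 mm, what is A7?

A3: ⌊594/2⌋ × 420 = 297 × 420 mm
A4: ⌊420/2⌋ × 297 = 210 × 297 mm
A5: ⌊297/2⌋ × 210 = 148 × 210 mm
A6: ⌊210/2⌋ × 148 = 105 × 148 mm
A7: ⌊148/2⌋ × 105 = 74 × 105 mm

74 × 105 mm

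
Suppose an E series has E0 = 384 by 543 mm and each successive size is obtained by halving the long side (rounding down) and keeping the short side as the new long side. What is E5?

67 × 96 mm

E1: ⌊543/2⌋ × 384 = 271 × 384 mm
E2: ⌊384/2⌋ × 271 = 192 × 271 mm
E3: ⌊271/2⌋ × 192 = 135 × 192 mm
E4: ⌊192/2⌋ × 135 = 96 × 135 mm
E5: ⌊135/2⌋ × 96 = 67 × 96 mm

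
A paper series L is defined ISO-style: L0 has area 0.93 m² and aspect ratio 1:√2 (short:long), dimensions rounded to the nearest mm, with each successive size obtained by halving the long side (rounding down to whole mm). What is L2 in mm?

Let L0's short side be w mm. w · w√2 = 0.93 m² = 930,000 mm², so w ≈ 810.9 mm and w√2 ≈ 1146.8 mm → L0 = 811 × 1147 mm.
L1: ⌊1147/2⌋ × 811 = 573 × 811 mm
L2: ⌊811/2⌋ × 573 = 405 × 573 mm

405 × 573 mm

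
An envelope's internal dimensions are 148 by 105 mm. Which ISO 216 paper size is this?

Aspect ratio 148/105 ≈ 1.410 — close to the ISO √2 ≈ 1.414.
In the A-series (A0 area = 1 m²): A6 = 105 × 148 mm.

A6 (105 × 148 mm)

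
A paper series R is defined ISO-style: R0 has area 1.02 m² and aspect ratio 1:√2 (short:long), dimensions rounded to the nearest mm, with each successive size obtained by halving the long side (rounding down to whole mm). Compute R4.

Let R0's short side be w mm. w · w√2 = 1.02 m² = 1,020,000 mm², so w ≈ 849.3 mm and w√2 ≈ 1201.0 mm → R0 = 849 × 1201 mm.
R1: ⌊1201/2⌋ × 849 = 600 × 849 mm
R2: ⌊849/2⌋ × 600 = 424 × 600 mm
R3: ⌊600/2⌋ × 424 = 300 × 424 mm
R4: ⌊424/2⌋ × 300 = 212 × 300 mm

212 × 300 mm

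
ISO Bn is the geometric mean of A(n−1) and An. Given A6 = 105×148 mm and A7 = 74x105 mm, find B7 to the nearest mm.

88 × 125 mm

Short side: √(105 · 74) = √7770 ≈ 88.1 → 88 mm
Long side: √(148 · 105) = √15540 ≈ 124.7 → 125 mm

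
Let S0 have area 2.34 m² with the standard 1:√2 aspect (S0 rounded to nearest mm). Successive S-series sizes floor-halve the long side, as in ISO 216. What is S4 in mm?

Let S0's short side be w mm. w · w√2 = 2.34 m² = 2,340,000 mm², so w ≈ 1286.3 mm and w√2 ≈ 1819.1 mm → S0 = 1286 × 1819 mm.
S1: ⌊1819/2⌋ × 1286 = 909 × 1286 mm
S2: ⌊1286/2⌋ × 909 = 643 × 909 mm
S3: ⌊909/2⌋ × 643 = 454 × 643 mm
S4: ⌊643/2⌋ × 454 = 321 × 454 mm

321 × 454 mm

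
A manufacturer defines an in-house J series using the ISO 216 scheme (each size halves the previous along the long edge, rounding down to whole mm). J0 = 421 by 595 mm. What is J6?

J1: ⌊595/2⌋ × 421 = 297 × 421 mm
J2: ⌊421/2⌋ × 297 = 210 × 297 mm
J3: ⌊297/2⌋ × 210 = 148 × 210 mm
J4: ⌊210/2⌋ × 148 = 105 × 148 mm
J5: ⌊148/2⌋ × 105 = 74 × 105 mm
J6: ⌊105/2⌋ × 74 = 52 × 74 mm

52 × 74 mm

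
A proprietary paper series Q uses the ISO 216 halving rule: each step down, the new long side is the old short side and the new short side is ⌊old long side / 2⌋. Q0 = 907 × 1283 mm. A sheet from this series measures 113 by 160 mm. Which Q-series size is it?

Q6

Q0: 907 × 1283 mm
Q1: 641 × 907 mm
Q2: 453 × 641 mm
Q3: 320 × 453 mm
Q4: 226 × 320 mm
Q5: 160 × 226 mm
Q6: 113 × 160 mm
Q7: 80 × 113 mm
→ matches Q6.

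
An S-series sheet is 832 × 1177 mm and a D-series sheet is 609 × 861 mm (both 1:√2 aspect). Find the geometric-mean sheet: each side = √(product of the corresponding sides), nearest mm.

Short side: √(832 · 609) = √506688 ≈ 711.8 → 712 mm
Long side: √(1177 · 861) = √1013397 ≈ 1006.7 → 1007 mm

712 × 1007 mm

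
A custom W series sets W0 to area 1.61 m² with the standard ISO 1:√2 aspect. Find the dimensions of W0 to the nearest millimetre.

Let the short side be w mm. Then w · w√2 = 1.61 m² = 1,610,000 mm².
w² = 1,610,000/√2, so w ≈ 1067.0 mm; long side = w√2 ≈ 1508.9 mm.

1067 × 1509 mm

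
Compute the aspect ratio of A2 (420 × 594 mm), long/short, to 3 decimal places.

594 / 420 = 1.414
Matches √2 ≈ 1.414 — the ISO 216 defining ratio.

1.414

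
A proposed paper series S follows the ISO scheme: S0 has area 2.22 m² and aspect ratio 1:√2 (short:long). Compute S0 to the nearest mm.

Let the short side be w mm. Then w · w√2 = 2.22 m² = 2,220,000 mm².
w² = 2,220,000/√2, so w ≈ 1252.9 mm; long side = w√2 ≈ 1771.9 mm.

1253 × 1772 mm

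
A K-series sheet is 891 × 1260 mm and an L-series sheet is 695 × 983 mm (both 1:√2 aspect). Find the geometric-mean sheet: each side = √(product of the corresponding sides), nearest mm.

Short side: √(891 · 695) = √619245 ≈ 786.9 → 787 mm
Long side: √(1260 · 983) = √1238580 ≈ 1112.9 → 1113 mm

787 × 1113 mm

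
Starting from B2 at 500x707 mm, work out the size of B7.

B3: ⌊707/2⌋ × 500 = 353 × 500 mm
B4: ⌊500/2⌋ × 353 = 250 × 353 mm
B5: ⌊353/2⌋ × 250 = 176 × 250 mm
B6: ⌊250/2⌋ × 176 = 125 × 176 mm
B7: ⌊176/2⌋ × 125 = 88 × 125 mm

88 × 125 mm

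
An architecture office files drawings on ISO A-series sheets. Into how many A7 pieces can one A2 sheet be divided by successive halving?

Each ISO step halves the sheet: 1 × A2 → 2 × A3 → 4 × A4 → 8 × A5 → …
From A2 to A7 is 5 halving steps: 2^5 = 32.

32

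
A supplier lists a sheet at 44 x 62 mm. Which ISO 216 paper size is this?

Aspect ratio 62/44 ≈ 1.409 — close to the ISO √2 ≈ 1.414.
In the B-series (B0 = 1000 × 1414 mm): B9 = 44 × 62 mm.

B9 (44 × 62 mm)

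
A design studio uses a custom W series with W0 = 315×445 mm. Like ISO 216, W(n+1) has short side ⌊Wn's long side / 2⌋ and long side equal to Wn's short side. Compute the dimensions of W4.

W1 = 222 × 315 mm (from W0 by 1 halving).
W2: ⌊315/2⌋ × 222 = 157 × 222 mm
W3: ⌊222/2⌋ × 157 = 111 × 157 mm
W4: ⌊157/2⌋ × 111 = 78 × 111 mm

78 × 111 mm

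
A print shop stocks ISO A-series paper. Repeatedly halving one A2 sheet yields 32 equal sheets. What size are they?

32 = 2^5, so 5 halving steps.
A2 → A3 → … → A7 after 5 steps.

A7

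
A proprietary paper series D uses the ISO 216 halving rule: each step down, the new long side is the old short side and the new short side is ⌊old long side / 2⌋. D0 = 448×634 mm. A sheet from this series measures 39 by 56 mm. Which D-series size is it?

D0: 448 × 634 mm
D1: 317 × 448 mm
D2: 224 × 317 mm
D3: 158 × 224 mm
D4: 112 × 158 mm
D5: 79 × 112 mm
D6: 56 × 79 mm
D7: 39 × 56 mm
D8: 28 × 39 mm
→ matches D7.

D7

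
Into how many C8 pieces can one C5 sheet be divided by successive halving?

8

Each ISO step halves the sheet: 1 × C5 → 2 × C6 → 4 × C7 → 8 × C8
From C5 to C8 is 3 halving steps: 2^3 = 8.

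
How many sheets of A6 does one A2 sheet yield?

16

Each ISO step halves the sheet: 1 × A2 → 2 × A3 → 4 × A4 → 8 × A5 → …
From A2 to A6 is 4 halving steps: 2^4 = 16.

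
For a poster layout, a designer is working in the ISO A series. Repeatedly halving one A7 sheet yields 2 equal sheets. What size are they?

2 = 2^1, so 1 halving step.
A7 → A8 → … → A8 after 1 step.

A8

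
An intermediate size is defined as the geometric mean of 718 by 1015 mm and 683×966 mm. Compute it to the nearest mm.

Short side: √(718 · 683) = √490394 ≈ 700.3 → 700 mm
Long side: √(1015 · 966) = √980490 ≈ 990.2 → 990 mm

700 × 990 mm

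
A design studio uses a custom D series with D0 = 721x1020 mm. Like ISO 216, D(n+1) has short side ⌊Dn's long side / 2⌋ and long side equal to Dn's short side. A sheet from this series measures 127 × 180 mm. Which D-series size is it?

D5

D0: 721 × 1020 mm
D1: 510 × 721 mm
D2: 360 × 510 mm
D3: 255 × 360 mm
D4: 180 × 255 mm
D5: 127 × 180 mm
D6: 90 × 127 mm
→ matches D5.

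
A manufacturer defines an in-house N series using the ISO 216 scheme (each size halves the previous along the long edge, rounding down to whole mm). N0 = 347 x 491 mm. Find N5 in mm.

N1: ⌊491/2⌋ × 347 = 245 × 347 mm
N2: ⌊347/2⌋ × 245 = 173 × 245 mm
N3: ⌊245/2⌋ × 173 = 122 × 173 mm
N4: ⌊173/2⌋ × 122 = 86 × 122 mm
N5: ⌊122/2⌋ × 86 = 61 × 86 mm

61 × 86 mm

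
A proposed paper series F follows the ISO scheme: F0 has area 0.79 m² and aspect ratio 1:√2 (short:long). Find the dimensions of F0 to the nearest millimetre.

Let the short side be w mm. Then w · w√2 = 0.79 m² = 790,000 mm².
w² = 790,000/√2, so w ≈ 747.4 mm; long side = w√2 ≈ 1057.0 mm.

747 × 1057 mm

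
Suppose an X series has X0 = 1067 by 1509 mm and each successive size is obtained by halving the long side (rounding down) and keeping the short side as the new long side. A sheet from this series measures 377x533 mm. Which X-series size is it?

X0: 1067 × 1509 mm
X1: 754 × 1067 mm
X2: 533 × 754 mm
X3: 377 × 533 mm
X4: 266 × 377 mm
→ matches X3.

X3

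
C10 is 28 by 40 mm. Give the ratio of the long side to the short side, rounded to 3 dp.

40 / 28 = 1.429
ISO 216 targets √2 ≈ 1.414; the +0.014 deviation is from mm rounding.

1.429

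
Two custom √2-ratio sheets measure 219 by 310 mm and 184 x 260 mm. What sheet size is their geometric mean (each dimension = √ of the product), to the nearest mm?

201 × 284 mm

Short side: √(219 · 184) = √40296 ≈ 200.7 → 201 mm
Long side: √(310 · 260) = √80600 ≈ 283.9 → 284 mm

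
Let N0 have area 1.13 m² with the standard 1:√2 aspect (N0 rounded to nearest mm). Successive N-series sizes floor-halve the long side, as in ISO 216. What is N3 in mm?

Let N0's short side be w mm. w · w√2 = 1.13 m² = 1,130,000 mm², so w ≈ 893.9 mm and w√2 ≈ 1264.1 mm → N0 = 894 × 1264 mm.
N1: ⌊1264/2⌋ × 894 = 632 × 894 mm
N2: ⌊894/2⌋ × 632 = 447 × 632 mm
N3: ⌊632/2⌋ × 447 = 316 × 447 mm

316 × 447 mm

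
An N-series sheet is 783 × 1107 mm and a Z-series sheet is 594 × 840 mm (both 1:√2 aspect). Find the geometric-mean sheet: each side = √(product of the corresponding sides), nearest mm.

Short side: √(783 · 594) = √465102 ≈ 682.0 → 682 mm
Long side: √(1107 · 840) = √929880 ≈ 964.3 → 964 mm

682 × 964 mm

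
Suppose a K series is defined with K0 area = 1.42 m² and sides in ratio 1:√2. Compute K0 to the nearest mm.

1002 × 1417 mm

Let the short side be w mm. Then w · w√2 = 1.42 m² = 1,420,000 mm².
w² = 1,420,000/√2, so w ≈ 1002.0 mm; long side = w√2 ≈ 1417.1 mm.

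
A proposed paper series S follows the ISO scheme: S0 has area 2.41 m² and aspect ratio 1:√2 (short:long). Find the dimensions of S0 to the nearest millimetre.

1305 × 1846 mm

Let the short side be w mm. Then w · w√2 = 2.41 m² = 2,410,000 mm².
w² = 2,410,000/√2, so w ≈ 1305.4 mm; long side = w√2 ≈ 1846.1 mm.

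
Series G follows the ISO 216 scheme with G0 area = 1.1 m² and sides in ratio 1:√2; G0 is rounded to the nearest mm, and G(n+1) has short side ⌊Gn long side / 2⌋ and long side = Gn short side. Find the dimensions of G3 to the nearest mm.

Let G0's short side be w mm. w · w√2 = 1.1 m² = 1,100,000 mm², so w ≈ 881.9 mm and w√2 ≈ 1247.3 mm → G0 = 882 × 1247 mm.
G1: ⌊1247/2⌋ × 882 = 623 × 882 mm
G2: ⌊882/2⌋ × 623 = 441 × 623 mm
G3: ⌊623/2⌋ × 441 = 311 × 441 mm

311 × 441 mm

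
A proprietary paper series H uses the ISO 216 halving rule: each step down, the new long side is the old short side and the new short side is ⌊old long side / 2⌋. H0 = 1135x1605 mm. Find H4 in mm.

H1: ⌊1605/2⌋ × 1135 = 802 × 1135 mm
H2: ⌊1135/2⌋ × 802 = 567 × 802 mm
H3: ⌊802/2⌋ × 567 = 401 × 567 mm
H4: ⌊567/2⌋ × 401 = 283 × 401 mm

283 × 401 mm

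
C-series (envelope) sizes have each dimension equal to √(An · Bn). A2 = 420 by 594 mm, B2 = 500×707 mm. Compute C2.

Short side: √(420 · 500) = √210000 ≈ 458.3 → 458 mm
Long side: √(594 · 707) = √419958 ≈ 648.0 → 648 mm

458 × 648 mm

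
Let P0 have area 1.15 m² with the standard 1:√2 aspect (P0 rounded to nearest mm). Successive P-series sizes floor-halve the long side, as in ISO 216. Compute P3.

318 × 451 mm

Let P0's short side be w mm. w · w√2 = 1.15 m² = 1,150,000 mm², so w ≈ 901.8 mm and w√2 ≈ 1275.3 mm → P0 = 902 × 1275 mm.
P1: ⌊1275/2⌋ × 902 = 637 × 902 mm
P2: ⌊902/2⌋ × 637 = 451 × 637 mm
P3: ⌊637/2⌋ × 451 = 318 × 451 mm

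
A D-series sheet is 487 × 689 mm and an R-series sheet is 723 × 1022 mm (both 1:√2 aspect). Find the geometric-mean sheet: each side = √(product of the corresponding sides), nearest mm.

Short side: √(487 · 723) = √352101 ≈ 593.4 → 593 mm
Long side: √(689 · 1022) = √704158 ≈ 839.1 → 839 mm

593 × 839 mm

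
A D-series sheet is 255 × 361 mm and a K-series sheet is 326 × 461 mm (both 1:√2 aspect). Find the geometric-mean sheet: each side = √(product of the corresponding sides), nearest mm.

Short side: √(255 · 326) = √83130 ≈ 288.3 → 288 mm
Long side: √(361 · 461) = √166421 ≈ 407.9 → 408 mm

288 × 408 mm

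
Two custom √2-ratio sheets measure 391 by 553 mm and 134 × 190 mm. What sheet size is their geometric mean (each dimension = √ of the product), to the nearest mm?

Short side: √(391 · 134) = √52394 ≈ 228.9 → 229 mm
Long side: √(553 · 190) = √105070 ≈ 324.1 → 324 mm

229 × 324 mm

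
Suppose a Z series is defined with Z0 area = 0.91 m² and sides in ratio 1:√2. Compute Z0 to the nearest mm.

802 × 1134 mm

Let the short side be w mm. Then w · w√2 = 0.91 m² = 910,000 mm².
w² = 910,000/√2, so w ≈ 802.2 mm; long side = w√2 ≈ 1134.4 mm.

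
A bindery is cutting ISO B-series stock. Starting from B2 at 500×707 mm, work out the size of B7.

B3: ⌊707/2⌋ × 500 = 353 × 500 mm
B4: ⌊500/2⌋ × 353 = 250 × 353 mm
B5: ⌊353/2⌋ × 250 = 176 × 250 mm
B6: ⌊250/2⌋ × 176 = 125 × 176 mm
B7: ⌊176/2⌋ × 125 = 88 × 125 mm

88 × 125 mm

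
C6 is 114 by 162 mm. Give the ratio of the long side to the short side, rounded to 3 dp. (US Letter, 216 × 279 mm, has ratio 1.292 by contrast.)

1.421

162 / 114 = 1.421
ISO 216 targets √2 ≈ 1.414; the +0.007 deviation is from mm rounding.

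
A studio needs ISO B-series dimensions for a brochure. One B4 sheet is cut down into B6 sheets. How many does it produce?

4

Each ISO step halves the sheet: 1 × B4 → 2 × B5 → 4 × B6
From B4 to B6 is 2 halving steps: 2^2 = 4.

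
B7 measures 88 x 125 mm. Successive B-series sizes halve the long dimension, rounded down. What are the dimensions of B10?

B8: ⌊125/2⌋ × 88 = 62 × 88 mm
B9: ⌊88/2⌋ × 62 = 44 × 62 mm
B10: ⌊62/2⌋ × 44 = 31 × 44 mm

31 × 44 mm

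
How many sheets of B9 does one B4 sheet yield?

32

B4 = 250 × 353 mm; B9 = 44 × 62 mm.
Each halving step doubles the count; 5 steps from B4 to B9.
2^5 = 32.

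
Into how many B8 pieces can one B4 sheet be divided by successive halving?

Each ISO step halves the sheet: 1 × B4 → 2 × B5 → 4 × B6 → 8 × B7 → …
From B4 to B8 is 4 halving steps: 2^4 = 16.

16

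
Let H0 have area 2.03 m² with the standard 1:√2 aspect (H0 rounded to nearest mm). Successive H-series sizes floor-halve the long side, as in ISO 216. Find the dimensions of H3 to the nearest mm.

Let H0's short side be w mm. w · w√2 = 2.03 m² = 2,030,000 mm², so w ≈ 1198.1 mm and w√2 ≈ 1694.4 mm → H0 = 1198 × 1694 mm.
H1: ⌊1694/2⌋ × 1198 = 847 × 1198 mm
H2: ⌊1198/2⌋ × 847 = 599 × 847 mm
H3: ⌊847/2⌋ × 599 = 423 × 599 mm

423 × 599 mm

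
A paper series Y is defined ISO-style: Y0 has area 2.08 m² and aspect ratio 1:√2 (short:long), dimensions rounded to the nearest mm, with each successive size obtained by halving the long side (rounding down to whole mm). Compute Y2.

Let Y0's short side be w mm. w · w√2 = 2.08 m² = 2,080,000 mm², so w ≈ 1212.8 mm and w√2 ≈ 1715.1 mm → Y0 = 1213 × 1715 mm.
Y1: ⌊1715/2⌋ × 1213 = 857 × 1213 mm
Y2: ⌊1213/2⌋ × 857 = 606 × 857 mm

606 × 857 mm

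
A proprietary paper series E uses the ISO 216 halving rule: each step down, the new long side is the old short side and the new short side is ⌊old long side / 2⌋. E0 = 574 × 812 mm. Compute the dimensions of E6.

E1 = 406 × 574 mm (from E0 by 1 halving).
E2: ⌊574/2⌋ × 406 = 287 × 406 mm
E3: ⌊406/2⌋ × 287 = 203 × 287 mm
E4: ⌊287/2⌋ × 203 = 143 × 203 mm
E5: ⌊203/2⌋ × 143 = 101 × 143 mm
E6: ⌊143/2⌋ × 101 = 71 × 101 mm

71 × 101 mm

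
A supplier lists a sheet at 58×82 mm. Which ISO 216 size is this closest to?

Aspect ratio 82/58 ≈ 1.414 — close to the ISO √2 ≈ 1.414.
In the C-series (envelope sizes, between A and B): C8 = 57 × 81 mm.
Off by 2 mm total — nearest standard size.

C8 (57 × 81 mm)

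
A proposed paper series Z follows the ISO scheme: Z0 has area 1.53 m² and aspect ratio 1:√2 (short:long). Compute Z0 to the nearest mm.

1040 × 1471 mm

Let the short side be w mm. Then w · w√2 = 1.53 m² = 1,530,000 mm².
w² = 1,530,000/√2, so w ≈ 1040.1 mm; long side = w√2 ≈ 1471.0 mm.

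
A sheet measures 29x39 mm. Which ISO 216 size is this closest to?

Aspect ratio 39/29 ≈ 1.345 (ISO target is √2 ≈ 1.414).
In the C-series (envelope sizes, between A and B): C10 = 28 × 40 mm.
Off by 2 mm total — nearest standard size.

C10 (28 × 40 mm)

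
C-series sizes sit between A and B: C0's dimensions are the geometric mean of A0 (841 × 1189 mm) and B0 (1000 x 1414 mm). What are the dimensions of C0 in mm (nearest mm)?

917 × 1297 mm

Short: √(841 · 1000) = √841000 ≈ 917.1 mm.
Long: √(1189 · 1414) = √1681246 ≈ 1296.6 mm.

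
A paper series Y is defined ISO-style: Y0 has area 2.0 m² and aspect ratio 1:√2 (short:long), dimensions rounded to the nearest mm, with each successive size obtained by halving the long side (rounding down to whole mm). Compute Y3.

Let Y0's short side be w mm. w · w√2 = 2.0 m² = 2,000,000 mm², so w ≈ 1189.2 mm and w√2 ≈ 1681.8 mm → Y0 = 1189 × 1682 mm.
Y1: ⌊1682/2⌋ × 1189 = 841 × 1189 mm
Y2: ⌊1189/2⌋ × 841 = 594 × 841 mm
Y3: ⌊841/2⌋ × 594 = 420 × 594 mm

420 × 594 mm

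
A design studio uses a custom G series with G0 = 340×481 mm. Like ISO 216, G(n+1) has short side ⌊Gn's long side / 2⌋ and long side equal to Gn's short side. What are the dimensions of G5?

G1: ⌊481/2⌋ × 340 = 240 × 340 mm
G2: ⌊340/2⌋ × 240 = 170 × 240 mm
G3: ⌊240/2⌋ × 170 = 120 × 170 mm
G4: ⌊170/2⌋ × 120 = 85 × 120 mm
G5: ⌊120/2⌋ × 85 = 60 × 85 mm

60 × 85 mm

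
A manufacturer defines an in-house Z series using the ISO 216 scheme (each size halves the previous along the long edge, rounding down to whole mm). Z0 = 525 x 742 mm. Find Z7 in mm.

46 × 65 mm

Z1 = 371 × 525 mm (from Z0 by 1 halving).
Z2: ⌊525/2⌋ × 371 = 262 × 371 mm
Z3: ⌊371/2⌋ × 262 = 185 × 262 mm
Z4: ⌊262/2⌋ × 185 = 131 × 185 mm
Z5: ⌊185/2⌋ × 131 = 92 × 131 mm
Z6: ⌊131/2⌋ × 92 = 65 × 92 mm
Z7: ⌊92/2⌋ × 65 = 46 × 65 mm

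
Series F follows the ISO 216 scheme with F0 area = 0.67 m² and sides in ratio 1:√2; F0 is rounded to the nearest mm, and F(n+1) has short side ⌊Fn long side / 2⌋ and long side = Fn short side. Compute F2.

344 × 486 mm

Let F0's short side be w mm. w · w√2 = 0.67 m² = 670,000 mm², so w ≈ 688.3 mm and w√2 ≈ 973.4 mm → F0 = 688 × 973 mm.
F1: ⌊973/2⌋ × 688 = 486 × 688 mm
F2: ⌊688/2⌋ × 486 = 344 × 486 mm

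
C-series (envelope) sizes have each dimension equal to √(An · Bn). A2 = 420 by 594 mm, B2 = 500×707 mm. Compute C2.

458 × 648 mm

Short side: √(420 · 500) = √210000 ≈ 458.3 → 458 mm
Long side: √(594 · 707) = √419958 ≈ 648.0 → 648 mm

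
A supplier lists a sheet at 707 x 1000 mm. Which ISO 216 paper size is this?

B1 (707 × 1000 mm)

Aspect ratio 1000/707 ≈ 1.414 — close to the ISO √2 ≈ 1.414.
In the B-series (B0 = 1000 × 1414 mm): B1 = 707 × 1000 mm.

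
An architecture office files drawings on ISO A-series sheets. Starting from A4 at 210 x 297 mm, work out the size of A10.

A5: ⌊297/2⌋ × 210 = 148 × 210 mm
A6: ⌊210/2⌋ × 148 = 105 × 148 mm
A7: ⌊148/2⌋ × 105 = 74 × 105 mm
A8: ⌊105/2⌋ × 74 = 52 × 74 mm
A9: ⌊74/2⌋ × 52 = 37 × 52 mm
A10: ⌊52/2⌋ × 37 = 26 × 37 mm

26 × 37 mm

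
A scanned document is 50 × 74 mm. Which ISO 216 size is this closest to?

Aspect ratio 74/50 ≈ 1.480 (ISO target is √2 ≈ 1.414).
In the A-series (A0 area = 1 m²): A8 = 52 × 74 mm.
Off by 2 mm total — nearest standard size.

A8 (52 × 74 mm)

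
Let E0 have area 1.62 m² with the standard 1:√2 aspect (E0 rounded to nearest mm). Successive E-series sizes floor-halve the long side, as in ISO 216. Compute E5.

189 × 267 mm

Let E0's short side be w mm. w · w√2 = 1.62 m² = 1,620,000 mm², so w ≈ 1070.3 mm and w√2 ≈ 1513.6 mm → E0 = 1070 × 1514 mm.
E1: ⌊1514/2⌋ × 1070 = 757 × 1070 mm
E2: ⌊1070/2⌋ × 757 = 535 × 757 mm
E3: ⌊757/2⌋ × 535 = 378 × 535 mm
E4: ⌊535/2⌋ × 378 = 267 × 378 mm
E5: ⌊378/2⌋ × 267 = 189 × 267 mm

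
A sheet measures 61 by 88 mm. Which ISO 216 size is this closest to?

B8 (62 × 88 mm)

Aspect ratio 88/61 ≈ 1.443 (ISO target is √2 ≈ 1.414).
In the B-series (B0 = 1000 × 1414 mm): B8 = 62 × 88 mm.
Off by 1 mm total — nearest standard size.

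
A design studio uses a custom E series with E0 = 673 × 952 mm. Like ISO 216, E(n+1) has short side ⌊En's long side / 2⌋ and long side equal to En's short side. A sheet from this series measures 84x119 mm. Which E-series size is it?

E6

E0: 673 × 952 mm
E1: 476 × 673 mm
E2: 336 × 476 mm
E3: 238 × 336 mm
E4: 168 × 238 mm
E5: 119 × 168 mm
E6: 84 × 119 mm
E7: 59 × 84 mm
→ matches E6.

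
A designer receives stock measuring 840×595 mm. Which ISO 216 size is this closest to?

Aspect ratio 840/595 ≈ 1.412 — close to the ISO √2 ≈ 1.414.
In the A-series (A0 area = 1 m²): A1 = 594 × 841 mm.
Off by 2 mm total — nearest standard size.

A1 (594 × 841 mm)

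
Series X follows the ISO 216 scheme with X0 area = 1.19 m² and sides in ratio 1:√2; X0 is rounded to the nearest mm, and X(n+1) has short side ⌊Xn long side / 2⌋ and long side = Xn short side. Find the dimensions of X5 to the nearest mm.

162 × 229 mm

Let X0's short side be w mm. w · w√2 = 1.19 m² = 1,190,000 mm², so w ≈ 917.3 mm and w√2 ≈ 1297.3 mm → X0 = 917 × 1297 mm.
X1: ⌊1297/2⌋ × 917 = 648 × 917 mm
X2: ⌊917/2⌋ × 648 = 458 × 648 mm
X3: ⌊648/2⌋ × 458 = 324 × 458 mm
X4: ⌊458/2⌋ × 324 = 229 × 324 mm
X5: ⌊324/2⌋ × 229 = 162 × 229 mm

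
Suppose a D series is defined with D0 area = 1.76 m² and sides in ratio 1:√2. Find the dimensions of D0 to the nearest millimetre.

1116 × 1578 mm

Let the short side be w mm. Then w · w√2 = 1.76 m² = 1,760,000 mm².
w² = 1,760,000/√2, so w ≈ 1115.6 mm; long side = w√2 ≈ 1577.7 mm.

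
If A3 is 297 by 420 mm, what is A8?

52 × 74 mm

A4: ⌊420/2⌋ × 297 = 210 × 297 mm
A5: ⌊297/2⌋ × 210 = 148 × 210 mm
A6: ⌊210/2⌋ × 148 = 105 × 148 mm
A7: ⌊148/2⌋ × 105 = 74 × 105 mm
A8: ⌊105/2⌋ × 74 = 52 × 74 mm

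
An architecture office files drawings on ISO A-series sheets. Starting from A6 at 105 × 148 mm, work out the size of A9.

A7: ⌊148/2⌋ × 105 = 74 × 105 mm
A8: ⌊105/2⌋ × 74 = 52 × 74 mm
A9: ⌊74/2⌋ × 52 = 37 × 52 mm

37 × 52 mm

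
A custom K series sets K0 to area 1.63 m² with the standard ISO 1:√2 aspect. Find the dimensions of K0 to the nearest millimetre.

1074 × 1518 mm

Let the short side be w mm. Then w · w√2 = 1.63 m² = 1,630,000 mm².
w² = 1,630,000/√2, so w ≈ 1073.6 mm; long side = w√2 ≈ 1518.3 mm.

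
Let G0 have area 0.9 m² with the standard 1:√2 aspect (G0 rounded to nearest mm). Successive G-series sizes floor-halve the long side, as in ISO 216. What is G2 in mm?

399 × 564 mm

Let G0's short side be w mm. w · w√2 = 0.9 m² = 900,000 mm², so w ≈ 797.7 mm and w√2 ≈ 1128.2 mm → G0 = 798 × 1128 mm.
G1: ⌊1128/2⌋ × 798 = 564 × 798 mm
G2: ⌊798/2⌋ × 564 = 399 × 564 mm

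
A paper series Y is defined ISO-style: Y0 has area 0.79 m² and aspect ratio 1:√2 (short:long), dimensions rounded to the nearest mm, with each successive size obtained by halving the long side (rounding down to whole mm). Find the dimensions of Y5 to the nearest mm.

132 × 186 mm

Let Y0's short side be w mm. w · w√2 = 0.79 m² = 790,000 mm², so w ≈ 747.4 mm and w√2 ≈ 1057.0 mm → Y0 = 747 × 1057 mm.
Y1: ⌊1057/2⌋ × 747 = 528 × 747 mm
Y2: ⌊747/2⌋ × 528 = 373 × 528 mm
Y3: ⌊528/2⌋ × 373 = 264 × 373 mm
Y4: ⌊373/2⌋ × 264 = 186 × 264 mm
Y5: ⌊264/2⌋ × 186 = 132 × 186 mm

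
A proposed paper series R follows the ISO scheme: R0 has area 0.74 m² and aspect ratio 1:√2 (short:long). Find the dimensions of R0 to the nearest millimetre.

723 × 1023 mm

Let the short side be w mm. Then w · w√2 = 0.74 m² = 740,000 mm².
w² = 740,000/√2, so w ≈ 723.4 mm; long side = w√2 ≈ 1023.0 mm.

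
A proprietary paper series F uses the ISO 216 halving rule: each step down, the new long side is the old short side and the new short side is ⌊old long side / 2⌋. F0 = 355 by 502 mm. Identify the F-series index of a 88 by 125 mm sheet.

F0: 355 × 502 mm
F1: 251 × 355 mm
F2: 177 × 251 mm
F3: 125 × 177 mm
F4: 88 × 125 mm
F5: 62 × 88 mm
→ matches F4.

F4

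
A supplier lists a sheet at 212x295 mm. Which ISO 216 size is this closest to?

Aspect ratio 295/212 ≈ 1.392 (ISO target is √2 ≈ 1.414).
In the A-series (A0 area = 1 m²): A4 = 210 × 297 mm.
Off by 4 mm total — nearest standard size.

A4 (210 × 297 mm)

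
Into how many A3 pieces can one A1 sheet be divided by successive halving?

Each ISO step halves the sheet: 1 × A1 → 2 × A2 → 4 × A3
From A1 to A3 is 2 halving steps: 2^2 = 4.

4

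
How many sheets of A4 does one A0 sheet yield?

Each ISO step halves the sheet: 1 × A0 → 2 × A1 → 4 × A2 → 8 × A3 → …
From A0 to A4 is 4 halving steps: 2^4 = 16.

16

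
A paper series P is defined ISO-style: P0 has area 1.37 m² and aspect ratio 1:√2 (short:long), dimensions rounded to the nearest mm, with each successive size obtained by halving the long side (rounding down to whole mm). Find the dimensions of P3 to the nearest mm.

348 × 492 mm

Let P0's short side be w mm. w · w√2 = 1.37 m² = 1,370,000 mm², so w ≈ 984.2 mm and w√2 ≈ 1391.9 mm → P0 = 984 × 1392 mm.
P1: ⌊1392/2⌋ × 984 = 696 × 984 mm
P2: ⌊984/2⌋ × 696 = 492 × 696 mm
P3: ⌊696/2⌋ × 492 = 348 × 492 mm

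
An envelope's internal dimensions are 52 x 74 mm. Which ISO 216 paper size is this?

Aspect ratio 74/52 ≈ 1.423 — close to the ISO √2 ≈ 1.414.
In the A-series (A0 area = 1 m²): A8 = 52 × 74 mm.

A8 (52 × 74 mm)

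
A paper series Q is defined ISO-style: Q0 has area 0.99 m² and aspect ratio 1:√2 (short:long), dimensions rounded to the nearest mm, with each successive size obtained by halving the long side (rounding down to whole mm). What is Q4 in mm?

Let Q0's short side be w mm. w · w√2 = 0.99 m² = 990,000 mm², so w ≈ 836.7 mm and w√2 ≈ 1183.2 mm → Q0 = 837 × 1183 mm.
Q1: ⌊1183/2⌋ × 837 = 591 × 837 mm
Q2: ⌊837/2⌋ × 591 = 418 × 591 mm
Q3: ⌊591/2⌋ × 418 = 295 × 418 mm
Q4: ⌊418/2⌋ × 295 = 209 × 295 mm

209 × 295 mm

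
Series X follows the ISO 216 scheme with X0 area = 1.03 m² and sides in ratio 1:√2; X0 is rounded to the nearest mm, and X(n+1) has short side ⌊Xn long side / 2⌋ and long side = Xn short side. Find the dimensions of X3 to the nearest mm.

Let X0's short side be w mm. w · w√2 = 1.03 m² = 1,030,000 mm², so w ≈ 853.4 mm and w√2 ≈ 1206.9 mm → X0 = 853 × 1207 mm.
X1: ⌊1207/2⌋ × 853 = 603 × 853 mm
X2: ⌊853/2⌋ × 603 = 426 × 603 mm
X3: ⌊603/2⌋ × 426 = 301 × 426 mm

301 × 426 mm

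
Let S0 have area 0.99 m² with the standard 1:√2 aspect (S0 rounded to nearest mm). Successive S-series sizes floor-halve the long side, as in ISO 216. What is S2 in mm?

Let S0's short side be w mm. w · w√2 = 0.99 m² = 990,000 mm², so w ≈ 836.7 mm and w√2 ≈ 1183.2 mm → S0 = 837 × 1183 mm.
S1: ⌊1183/2⌋ × 837 = 591 × 837 mm
S2: ⌊837/2⌋ × 591 = 418 × 591 mm

418 × 591 mm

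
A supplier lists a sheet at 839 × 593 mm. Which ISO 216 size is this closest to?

Aspect ratio 839/593 ≈ 1.415 — close to the ISO √2 ≈ 1.414.
In the A-series (A0 area = 1 m²): A1 = 594 × 841 mm.
Off by 3 mm total — nearest standard size.

A1 (594 × 841 mm)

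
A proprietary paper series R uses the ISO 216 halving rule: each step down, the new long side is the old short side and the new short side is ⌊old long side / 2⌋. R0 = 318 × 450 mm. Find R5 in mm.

R1: ⌊450/2⌋ × 318 = 225 × 318 mm
R2: ⌊318/2⌋ × 225 = 159 × 225 mm
R3: ⌊225/2⌋ × 159 = 112 × 159 mm
R4: ⌊159/2⌋ × 112 = 79 × 112 mm
R5: ⌊112/2⌋ × 79 = 56 × 79 mm

56 × 79 mm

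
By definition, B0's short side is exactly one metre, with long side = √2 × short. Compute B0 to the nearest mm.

Short side = 1000 mm; long side = 1000√2 ≈ 1414.2 mm.

1000 × 1414 mm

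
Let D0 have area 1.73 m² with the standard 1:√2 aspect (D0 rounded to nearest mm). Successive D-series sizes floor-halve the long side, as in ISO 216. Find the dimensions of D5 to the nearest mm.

195 × 276 mm

Let D0's short side be w mm. w · w√2 = 1.73 m² = 1,730,000 mm², so w ≈ 1106.0 mm and w√2 ≈ 1564.2 mm → D0 = 1106 × 1564 mm.
D1: ⌊1564/2⌋ × 1106 = 782 × 1106 mm
D2: ⌊1106/2⌋ × 782 = 553 × 782 mm
D3: ⌊782/2⌋ × 553 = 391 × 553 mm
D4: ⌊553/2⌋ × 391 = 276 × 391 mm
D5: ⌊391/2⌋ × 276 = 195 × 276 mm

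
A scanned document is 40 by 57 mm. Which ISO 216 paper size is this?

Aspect ratio 57/40 ≈ 1.425 — close to the ISO √2 ≈ 1.414.
In the C-series (envelope sizes, between A and B): C9 = 40 × 57 mm.

C9 (40 × 57 mm)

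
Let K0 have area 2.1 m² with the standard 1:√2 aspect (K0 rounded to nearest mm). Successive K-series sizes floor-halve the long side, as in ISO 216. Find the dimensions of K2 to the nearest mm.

609 × 861 mm

Let K0's short side be w mm. w · w√2 = 2.1 m² = 2,100,000 mm², so w ≈ 1218.6 mm and w√2 ≈ 1723.3 mm → K0 = 1219 × 1723 mm.
K1: ⌊1723/2⌋ × 1219 = 861 × 1219 mm
K2: ⌊1219/2⌋ × 861 = 609 × 861 mm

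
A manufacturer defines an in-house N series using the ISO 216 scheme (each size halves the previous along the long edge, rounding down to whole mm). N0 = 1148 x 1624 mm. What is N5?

203 × 287 mm

N1: ⌊1624/2⌋ × 1148 = 812 × 1148 mm
N2: ⌊1148/2⌋ × 812 = 574 × 812 mm
N3: ⌊812/2⌋ × 574 = 406 × 574 mm
N4: ⌊574/2⌋ × 406 = 287 × 406 mm
N5: ⌊406/2⌋ × 287 = 203 × 287 mm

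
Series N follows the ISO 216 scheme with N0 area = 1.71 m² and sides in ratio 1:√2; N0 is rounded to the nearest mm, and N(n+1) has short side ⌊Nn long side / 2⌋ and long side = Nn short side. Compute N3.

388 × 550 mm

Let N0's short side be w mm. w · w√2 = 1.71 m² = 1,710,000 mm², so w ≈ 1099.6 mm and w√2 ≈ 1555.1 mm → N0 = 1100 × 1555 mm.
N1: ⌊1555/2⌋ × 1100 = 777 × 1100 mm
N2: ⌊1100/2⌋ × 777 = 550 × 777 mm
N3: ⌊777/2⌋ × 550 = 388 × 550 mm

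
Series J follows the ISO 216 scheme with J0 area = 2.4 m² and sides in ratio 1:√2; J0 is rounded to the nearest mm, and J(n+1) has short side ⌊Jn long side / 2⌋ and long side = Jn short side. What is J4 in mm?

Let J0's short side be w mm. w · w√2 = 2.4 m² = 2,400,000 mm², so w ≈ 1302.7 mm and w√2 ≈ 1842.3 mm → J0 = 1303 × 1842 mm.
J1: ⌊1842/2⌋ × 1303 = 921 × 1303 mm
J2: ⌊1303/2⌋ × 921 = 651 × 921 mm
J3: ⌊921/2⌋ × 651 = 460 × 651 mm
J4: ⌊651/2⌋ × 460 = 325 × 460 mm

325 × 460 mm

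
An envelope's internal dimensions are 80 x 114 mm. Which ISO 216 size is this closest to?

Aspect ratio 114/80 ≈ 1.425 — close to the ISO √2 ≈ 1.414.
In the C-series (envelope sizes, between A and B): C7 = 81 × 114 mm.
Off by 1 mm total — nearest standard size.

C7 (81 × 114 mm)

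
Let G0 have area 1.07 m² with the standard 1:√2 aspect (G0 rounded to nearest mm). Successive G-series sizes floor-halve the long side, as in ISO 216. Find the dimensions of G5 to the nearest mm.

153 × 217 mm

Let G0's short side be w mm. w · w√2 = 1.07 m² = 1,070,000 mm², so w ≈ 869.8 mm and w√2 ≈ 1230.1 mm → G0 = 870 × 1230 mm.
G1: ⌊1230/2⌋ × 870 = 615 × 870 mm
G2: ⌊870/2⌋ × 615 = 435 × 615 mm
G3: ⌊615/2⌋ × 435 = 307 × 435 mm
G4: ⌊435/2⌋ × 307 = 217 × 307 mm
G5: ⌊307/2⌋ × 217 = 153 × 217 mm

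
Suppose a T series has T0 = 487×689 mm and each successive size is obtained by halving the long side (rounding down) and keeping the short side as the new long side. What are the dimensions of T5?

T1: ⌊689/2⌋ × 487 = 344 × 487 mm
T2: ⌊487/2⌋ × 344 = 243 × 344 mm
T3: ⌊344/2⌋ × 243 = 172 × 243 mm
T4: ⌊243/2⌋ × 172 = 121 × 172 mm
T5: ⌊172/2⌋ × 121 = 86 × 121 mm

86 × 121 mm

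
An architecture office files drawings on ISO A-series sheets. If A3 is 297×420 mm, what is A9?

A4: ⌊420/2⌋ × 297 = 210 × 297 mm
A5: ⌊297/2⌋ × 210 = 148 × 210 mm
A6: ⌊210/2⌋ × 148 = 105 × 148 mm
A7: ⌊148/2⌋ × 105 = 74 × 105 mm
A8: ⌊105/2⌋ × 74 = 52 × 74 mm
A9: ⌊74/2⌋ × 52 = 37 × 52 mm

37 × 52 mm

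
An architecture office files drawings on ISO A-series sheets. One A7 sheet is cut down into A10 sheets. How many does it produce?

8

Each ISO step halves the sheet: 1 × A7 → 2 × A8 → 4 × A9 → 8 × A10
From A7 to A10 is 3 halving steps: 2^3 = 8.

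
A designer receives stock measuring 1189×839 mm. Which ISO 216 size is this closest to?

A0 (841 × 1189 mm)

Aspect ratio 1189/839 ≈ 1.417 — close to the ISO √2 ≈ 1.414.
In the A-series (A0 area = 1 m²): A0 = 841 × 1189 mm.
Off by 2 mm total — nearest standard size.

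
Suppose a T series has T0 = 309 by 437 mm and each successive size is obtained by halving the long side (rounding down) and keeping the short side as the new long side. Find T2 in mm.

154 × 218 mm

T1: ⌊437/2⌋ × 309 = 218 × 309 mm
T2: ⌊309/2⌋ × 218 = 154 × 218 mm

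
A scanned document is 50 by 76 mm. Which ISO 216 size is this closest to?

A8 (52 × 74 mm)

Aspect ratio 76/50 ≈ 1.520 (ISO target is √2 ≈ 1.414).
In the A-series (A0 area = 1 m²): A8 = 52 × 74 mm.
Off by 4 mm total — nearest standard size.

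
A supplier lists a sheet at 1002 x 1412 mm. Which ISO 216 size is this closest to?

B0 (1000 × 1414 mm)

Aspect ratio 1412/1002 ≈ 1.409 — close to the ISO √2 ≈ 1.414.
In the B-series (B0 = 1000 × 1414 mm): B0 = 1000 × 1414 mm.
Off by 4 mm total — nearest standard size.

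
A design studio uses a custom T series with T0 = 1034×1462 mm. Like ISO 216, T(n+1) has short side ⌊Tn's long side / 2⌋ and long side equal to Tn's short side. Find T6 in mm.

129 × 182 mm

T1: ⌊1462/2⌋ × 1034 = 731 × 1034 mm
T2: ⌊1034/2⌋ × 731 = 517 × 731 mm
T3: ⌊731/2⌋ × 517 = 365 × 517 mm
T4: ⌊517/2⌋ × 365 = 258 × 365 mm
T5: ⌊365/2⌋ × 258 = 182 × 258 mm
T6: ⌊258/2⌋ × 182 = 129 × 182 mm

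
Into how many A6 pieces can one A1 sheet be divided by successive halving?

32

Each ISO step halves the sheet: 1 × A1 → 2 × A2 → 4 × A3 → 8 × A4 → …
From A1 to A6 is 5 halving steps: 2^5 = 32.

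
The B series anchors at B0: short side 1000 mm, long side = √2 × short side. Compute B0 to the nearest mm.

1000 × 1414 mm

Short side = 1000 mm; long side = 1000√2 ≈ 1414.2 mm.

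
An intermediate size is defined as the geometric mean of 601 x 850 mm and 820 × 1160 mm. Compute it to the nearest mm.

702 × 993 mm

Short side: √(601 · 820) = √492820 ≈ 702.0 → 702 mm
Long side: √(850 · 1160) = √986000 ≈ 993.0 → 993 mm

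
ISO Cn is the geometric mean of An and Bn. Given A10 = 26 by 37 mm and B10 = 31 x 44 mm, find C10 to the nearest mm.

Short side: √(26 · 31) = √806 ≈ 28.4 → 28 mm
Long side: √(37 · 44) = √1628 ≈ 40.3 → 40 mm

28 × 40 mm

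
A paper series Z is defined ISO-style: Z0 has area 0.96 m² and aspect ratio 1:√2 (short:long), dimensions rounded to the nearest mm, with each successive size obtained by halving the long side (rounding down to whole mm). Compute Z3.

Let Z0's short side be w mm. w · w√2 = 0.96 m² = 960,000 mm², so w ≈ 823.9 mm and w√2 ≈ 1165.2 mm → Z0 = 824 × 1165 mm.
Z1: ⌊1165/2⌋ × 824 = 582 × 824 mm
Z2: ⌊824/2⌋ × 582 = 412 × 582 mm
Z3: ⌊582/2⌋ × 412 = 291 × 412 mm

291 × 412 mm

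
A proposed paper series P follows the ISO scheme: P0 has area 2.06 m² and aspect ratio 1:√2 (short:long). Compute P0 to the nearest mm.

Let the short side be w mm. Then w · w√2 = 2.06 m² = 2,060,000 mm².
w² = 2,060,000/√2, so w ≈ 1206.9 mm; long side = w√2 ≈ 1706.8 mm.

1207 × 1707 mm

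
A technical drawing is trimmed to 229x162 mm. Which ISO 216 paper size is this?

C5 (162 × 229 mm)

Aspect ratio 229/162 ≈ 1.414 — close to the ISO √2 ≈ 1.414.
In the C-series (envelope sizes, between A and B): C5 = 162 × 229 mm.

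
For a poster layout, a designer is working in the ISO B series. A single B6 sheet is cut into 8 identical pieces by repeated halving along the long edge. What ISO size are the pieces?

B9

8 = 2^3, so 3 halving steps.
B6 → B7 → … → B9 after 3 steps.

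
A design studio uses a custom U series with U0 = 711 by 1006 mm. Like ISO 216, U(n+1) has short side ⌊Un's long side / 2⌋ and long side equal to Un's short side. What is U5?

125 × 177 mm

U1: ⌊1006/2⌋ × 711 = 503 × 711 mm
U2: ⌊711/2⌋ × 503 = 355 × 503 mm
U3: ⌊503/2⌋ × 355 = 251 × 355 mm
U4: ⌊355/2⌋ × 251 = 177 × 251 mm
U5: ⌊251/2⌋ × 177 = 125 × 177 mm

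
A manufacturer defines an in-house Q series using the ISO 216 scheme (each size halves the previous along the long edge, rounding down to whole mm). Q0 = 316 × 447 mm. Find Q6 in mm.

Q1: ⌊447/2⌋ × 316 = 223 × 316 mm
Q2: ⌊316/2⌋ × 223 = 158 × 223 mm
Q3: ⌊223/2⌋ × 158 = 111 × 158 mm
Q4: ⌊158/2⌋ × 111 = 79 × 111 mm
Q5: ⌊111/2⌋ × 79 = 55 × 79 mm
Q6: ⌊79/2⌋ × 55 = 39 × 55 mm

39 × 55 mm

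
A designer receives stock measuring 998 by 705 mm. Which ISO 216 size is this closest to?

Aspect ratio 998/705 ≈ 1.416 — close to the ISO √2 ≈ 1.414.
In the B-series (B0 = 1000 × 1414 mm): B1 = 707 × 1000 mm.
Off by 4 mm total — nearest standard size.

B1 (707 × 1000 mm)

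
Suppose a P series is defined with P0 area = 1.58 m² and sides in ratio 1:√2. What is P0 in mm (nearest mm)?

1057 × 1495 mm

Let the short side be w mm. Then w · w√2 = 1.58 m² = 1,580,000 mm².
w² = 1,580,000/√2, so w ≈ 1057.0 mm; long side = w√2 ≈ 1494.8 mm.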